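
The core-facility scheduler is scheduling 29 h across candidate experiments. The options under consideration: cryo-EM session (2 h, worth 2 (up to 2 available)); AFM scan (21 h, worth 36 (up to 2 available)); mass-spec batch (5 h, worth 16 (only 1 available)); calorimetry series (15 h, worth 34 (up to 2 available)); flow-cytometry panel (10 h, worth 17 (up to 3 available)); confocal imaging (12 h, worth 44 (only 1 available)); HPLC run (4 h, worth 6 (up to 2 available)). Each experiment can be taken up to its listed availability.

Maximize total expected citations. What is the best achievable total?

By expected citations per h: confocal imaging 3.67, mass-spec batch 3.20, calorimetry series 2.27 lead.
Taking the top-ratio experiments first gives cryo-EM session + mass-spec batch + flow-cytometry panel + confocal imaging for 79 (29 h).
Replace mass-spec batch and flow-cytometry panel with calorimetry series: the trade gains 1 net, giving 80 at 29 h.
Nothing else within 29 h beats 80.

80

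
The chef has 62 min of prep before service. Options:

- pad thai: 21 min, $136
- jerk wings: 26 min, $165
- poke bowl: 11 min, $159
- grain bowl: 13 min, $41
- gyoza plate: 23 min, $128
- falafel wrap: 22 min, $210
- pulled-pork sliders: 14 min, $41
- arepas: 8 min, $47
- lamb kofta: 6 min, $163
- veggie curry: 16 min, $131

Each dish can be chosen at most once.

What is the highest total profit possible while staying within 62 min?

By profit per min: lamb kofta 27.17, poke bowl 14.45, falafel wrap 9.55 lead.
Greedy by ratio would take poke bowl + falafel wrap + lamb kofta + veggie curry: 55 min used, total 663.
Dropping veggie curry frees 16 min; slotting in pad thai (21 min) lifts the total to 668 at 60 min.
Nothing else within 62 min beats 668.

668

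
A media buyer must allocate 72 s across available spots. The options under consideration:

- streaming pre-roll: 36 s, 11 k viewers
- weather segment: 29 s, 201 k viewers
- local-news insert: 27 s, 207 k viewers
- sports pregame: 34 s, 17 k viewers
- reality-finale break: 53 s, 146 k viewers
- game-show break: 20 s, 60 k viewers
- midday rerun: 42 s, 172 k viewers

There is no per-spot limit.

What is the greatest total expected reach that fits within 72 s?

The ratio ordering already packs tightly: 2×local-news insert, 54 s, 414.

414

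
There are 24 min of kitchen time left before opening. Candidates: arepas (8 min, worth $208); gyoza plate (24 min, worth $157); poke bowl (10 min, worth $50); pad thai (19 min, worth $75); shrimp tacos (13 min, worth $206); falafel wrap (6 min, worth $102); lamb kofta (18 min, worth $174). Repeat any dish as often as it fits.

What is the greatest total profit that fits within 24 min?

Taking 3×arepas: 24 min used, 624 in profit.
That's the maximum — no swap from here does better than 624.

624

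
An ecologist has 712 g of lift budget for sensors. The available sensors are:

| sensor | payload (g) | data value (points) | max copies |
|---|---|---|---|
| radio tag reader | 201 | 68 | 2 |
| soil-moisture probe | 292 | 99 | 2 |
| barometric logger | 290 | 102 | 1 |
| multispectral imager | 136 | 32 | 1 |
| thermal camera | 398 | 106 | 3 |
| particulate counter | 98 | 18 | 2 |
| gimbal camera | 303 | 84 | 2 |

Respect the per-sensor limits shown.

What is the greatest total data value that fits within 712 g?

238

The ratio heuristic lands on soil-moisture probe + barometric logger + particulate counter (219) but leaves 32 g idle.
Replace soil-moisture probe and particulate counter with 2×radio tag reader: the trade gains 19 net, giving 238 at 692 g.
That's the maximum — no swap from here does better than 238.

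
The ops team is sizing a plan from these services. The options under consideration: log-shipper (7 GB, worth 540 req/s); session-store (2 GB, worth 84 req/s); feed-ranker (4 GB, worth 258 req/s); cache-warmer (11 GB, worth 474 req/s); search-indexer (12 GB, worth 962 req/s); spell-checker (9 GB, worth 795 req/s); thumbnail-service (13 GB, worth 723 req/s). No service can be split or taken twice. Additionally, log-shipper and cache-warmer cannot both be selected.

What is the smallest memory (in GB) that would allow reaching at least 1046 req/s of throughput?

13

Look for the lowest-memory combination reaching 1046.
Taking feed-ranker + spell-checker gives 1053 (≥ 1046) for 13 GB.
No combination under 13 GB hits 1046.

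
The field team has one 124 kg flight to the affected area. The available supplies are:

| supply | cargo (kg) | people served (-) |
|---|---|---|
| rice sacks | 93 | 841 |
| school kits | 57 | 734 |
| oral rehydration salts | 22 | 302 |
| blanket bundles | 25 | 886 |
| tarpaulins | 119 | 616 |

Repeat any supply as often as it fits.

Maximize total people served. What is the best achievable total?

3846

Ranking by ratio (people served/kg): blanket bundles 35.44, oral rehydration salts 13.73, school kits 12.88, rice sacks 9.04.
Best packing: oral rehydration salts + 4×blanket bundles — 122 kg, 3846 total.
Nothing else within 124 kg beats 3846.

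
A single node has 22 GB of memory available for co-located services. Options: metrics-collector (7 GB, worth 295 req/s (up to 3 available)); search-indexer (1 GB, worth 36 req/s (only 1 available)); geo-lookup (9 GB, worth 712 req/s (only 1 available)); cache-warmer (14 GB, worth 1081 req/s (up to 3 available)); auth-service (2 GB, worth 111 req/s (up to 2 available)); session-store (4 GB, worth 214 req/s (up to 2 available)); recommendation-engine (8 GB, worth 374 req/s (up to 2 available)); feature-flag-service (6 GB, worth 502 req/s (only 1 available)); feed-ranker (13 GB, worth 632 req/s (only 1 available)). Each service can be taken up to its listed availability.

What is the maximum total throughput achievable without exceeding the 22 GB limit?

1694

Greedy by ratio would take search-indexer + geo-lookup + 2×auth-service + feature-flag-service: 20 GB used, total 1472.
The 12 GB tied up in search-indexer and geo-lookup and auth-service is better spent on cache-warmer — total rises to 1694 (22 GB).
Nothing else within 22 GB beats 1694.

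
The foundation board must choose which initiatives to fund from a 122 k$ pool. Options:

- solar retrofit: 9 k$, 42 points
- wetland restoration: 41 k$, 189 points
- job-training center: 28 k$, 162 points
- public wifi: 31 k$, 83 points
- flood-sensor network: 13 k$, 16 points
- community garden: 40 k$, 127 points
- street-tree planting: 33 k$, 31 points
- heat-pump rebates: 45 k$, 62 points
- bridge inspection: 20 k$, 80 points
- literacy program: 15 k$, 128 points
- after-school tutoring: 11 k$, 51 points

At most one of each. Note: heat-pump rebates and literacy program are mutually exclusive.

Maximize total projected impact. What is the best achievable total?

610

Filling by ratio: solar retrofit + wetland restoration + job-training center + flood-sensor network + literacy program + after-school tutoring for 588, with 5 k$ left unused.
Replace solar retrofit and flood-sensor network with bridge inspection: the trade gains 22 net, giving 610 at 115 k$.
The spare 7 k$ is too small for any remaining project, and no feasible exchange beats 610.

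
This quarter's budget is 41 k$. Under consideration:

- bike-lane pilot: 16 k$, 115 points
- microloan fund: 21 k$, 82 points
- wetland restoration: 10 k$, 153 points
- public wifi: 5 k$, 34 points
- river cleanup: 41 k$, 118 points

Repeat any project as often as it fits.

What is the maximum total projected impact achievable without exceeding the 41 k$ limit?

612

Ranking by ratio (projected impact/k$): wetland restoration 15.30, bike-lane pilot 7.19, public wifi 6.80, microloan fund 3.90.
Best packing: 4×wetland restoration — 40 k$, 612 total.
That's the maximum — no swap from here does better than 612.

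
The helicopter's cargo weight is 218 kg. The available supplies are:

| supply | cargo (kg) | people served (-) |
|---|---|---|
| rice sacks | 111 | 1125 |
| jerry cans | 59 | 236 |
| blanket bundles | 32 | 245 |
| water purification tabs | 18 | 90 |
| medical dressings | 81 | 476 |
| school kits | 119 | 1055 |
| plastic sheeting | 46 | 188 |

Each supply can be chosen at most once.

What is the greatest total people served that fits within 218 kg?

Density check — rice sacks 10.14, school kits 8.87, blanket bundles 7.66, medical dressings 5.88 are the best per kg.
Filling by ratio: rice sacks + blanket bundles + water purification tabs + plastic sheeting for 1648, with 11 kg left unused.
Dropping blanket bundles and plastic sheeting frees 78 kg; slotting in medical dressings (81 kg) lifts the total to 1691 at 210 kg.

1691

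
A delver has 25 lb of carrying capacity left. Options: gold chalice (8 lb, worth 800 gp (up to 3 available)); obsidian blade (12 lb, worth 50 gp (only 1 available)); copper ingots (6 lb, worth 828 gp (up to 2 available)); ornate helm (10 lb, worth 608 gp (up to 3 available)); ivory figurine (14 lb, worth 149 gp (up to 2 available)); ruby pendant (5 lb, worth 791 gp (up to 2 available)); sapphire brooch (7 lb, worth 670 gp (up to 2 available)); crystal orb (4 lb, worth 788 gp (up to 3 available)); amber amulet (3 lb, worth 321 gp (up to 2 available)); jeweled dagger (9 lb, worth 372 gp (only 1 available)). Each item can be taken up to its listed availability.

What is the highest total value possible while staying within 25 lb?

Density check — crystal orb 197.00, ruby pendant 158.20, copper ingots 138.00 are the best per lb.
Best packing: 2×ruby pendant + 3×crystal orb + amber amulet — 25 lb, 4267 total.
No other feasible combination exceeds 4267.

4267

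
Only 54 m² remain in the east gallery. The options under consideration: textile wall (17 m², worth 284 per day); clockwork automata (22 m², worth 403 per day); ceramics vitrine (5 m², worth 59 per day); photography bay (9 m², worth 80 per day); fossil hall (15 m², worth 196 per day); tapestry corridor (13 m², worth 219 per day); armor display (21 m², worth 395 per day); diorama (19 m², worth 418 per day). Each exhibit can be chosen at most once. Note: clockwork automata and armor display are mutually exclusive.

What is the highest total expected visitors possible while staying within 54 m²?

1040

Taking the top-ratio exhibits first gives tapestry corridor + armor display + diorama for 1032 (53 m²).
The 21 m² tied up in armor display is better spent on clockwork automata — total rises to 1040 (54 m²).
Every other selection either busts 54 m² or breaks a pairing rule or fails to beat 1040.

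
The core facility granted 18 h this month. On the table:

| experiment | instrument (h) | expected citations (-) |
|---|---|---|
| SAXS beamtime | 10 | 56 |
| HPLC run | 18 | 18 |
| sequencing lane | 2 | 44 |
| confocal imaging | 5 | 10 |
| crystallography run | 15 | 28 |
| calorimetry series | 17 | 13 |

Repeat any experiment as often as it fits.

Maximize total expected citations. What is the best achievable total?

396

The ratio ordering already packs tightly: 9×sequencing lane, 18 h, 396.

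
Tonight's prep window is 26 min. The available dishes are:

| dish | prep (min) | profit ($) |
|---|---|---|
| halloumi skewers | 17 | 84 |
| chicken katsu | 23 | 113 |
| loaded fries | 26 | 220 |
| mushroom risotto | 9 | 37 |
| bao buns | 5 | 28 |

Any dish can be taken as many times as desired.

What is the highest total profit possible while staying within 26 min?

220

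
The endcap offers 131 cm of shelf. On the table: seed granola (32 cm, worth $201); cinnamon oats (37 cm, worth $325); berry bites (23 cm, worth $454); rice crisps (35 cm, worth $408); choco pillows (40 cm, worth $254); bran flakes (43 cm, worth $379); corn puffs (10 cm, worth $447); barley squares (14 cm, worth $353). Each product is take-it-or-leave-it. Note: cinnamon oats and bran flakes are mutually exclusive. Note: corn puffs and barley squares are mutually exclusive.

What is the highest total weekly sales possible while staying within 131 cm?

Density check — corn puffs 44.70, barley squares 25.21, berry bites 19.74 are the best per cm.
Berry bites + rice crisps + bran flakes + corn puffs uses 111 of the 131 cm and totals 1688.

1688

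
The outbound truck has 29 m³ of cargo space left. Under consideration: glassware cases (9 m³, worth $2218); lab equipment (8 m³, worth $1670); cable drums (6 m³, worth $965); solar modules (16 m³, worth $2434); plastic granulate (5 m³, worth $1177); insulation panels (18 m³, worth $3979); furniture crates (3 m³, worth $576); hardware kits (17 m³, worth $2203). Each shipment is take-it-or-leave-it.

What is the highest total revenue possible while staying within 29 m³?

6225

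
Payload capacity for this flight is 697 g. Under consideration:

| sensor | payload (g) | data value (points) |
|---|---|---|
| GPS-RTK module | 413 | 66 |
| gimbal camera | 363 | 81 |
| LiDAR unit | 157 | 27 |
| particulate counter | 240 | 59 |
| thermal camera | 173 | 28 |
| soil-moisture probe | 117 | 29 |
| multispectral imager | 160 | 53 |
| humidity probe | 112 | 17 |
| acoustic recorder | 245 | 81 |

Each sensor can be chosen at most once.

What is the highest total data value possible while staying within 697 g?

193

A density-first pass picks LiDAR unit + soil-moisture probe + multispectral imager + acoustic recorder — 190 at 679 g.
Dropping LiDAR unit and soil-moisture probe frees 274 g; slotting in particulate counter (240 g) lifts the total to 193 at 645 g.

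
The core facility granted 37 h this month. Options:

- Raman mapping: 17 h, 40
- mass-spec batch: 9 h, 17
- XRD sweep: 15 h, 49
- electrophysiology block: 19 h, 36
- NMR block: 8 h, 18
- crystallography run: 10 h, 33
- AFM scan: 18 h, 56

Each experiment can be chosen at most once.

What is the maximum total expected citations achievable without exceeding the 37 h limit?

Greedy by ratio would take XRD sweep + NMR block + crystallography run: 33 h used, total 100.
The 15 h tied up in XRD sweep is better spent on AFM scan — total rises to 107 (36 h).
The closest alternative, mass-spec batch + crystallography run + AFM scan, reaches only 106.

107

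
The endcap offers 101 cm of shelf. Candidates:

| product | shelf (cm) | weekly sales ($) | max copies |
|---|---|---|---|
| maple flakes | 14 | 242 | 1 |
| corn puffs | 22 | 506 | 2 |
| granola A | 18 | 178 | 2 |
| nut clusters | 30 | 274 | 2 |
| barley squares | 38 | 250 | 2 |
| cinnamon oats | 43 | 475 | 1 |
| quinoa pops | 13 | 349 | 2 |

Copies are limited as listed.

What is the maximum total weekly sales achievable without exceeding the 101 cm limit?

1984

Taking the top-ratio products first gives maple flakes + 2×corn puffs + 2×quinoa pops for 1952 (84 cm).
Replace maple flakes with nut clusters: the trade gains 32 net, giving 1984 at 100 cm.
The spare 1 cm is too small for any remaining product, and no exchange beats 1984.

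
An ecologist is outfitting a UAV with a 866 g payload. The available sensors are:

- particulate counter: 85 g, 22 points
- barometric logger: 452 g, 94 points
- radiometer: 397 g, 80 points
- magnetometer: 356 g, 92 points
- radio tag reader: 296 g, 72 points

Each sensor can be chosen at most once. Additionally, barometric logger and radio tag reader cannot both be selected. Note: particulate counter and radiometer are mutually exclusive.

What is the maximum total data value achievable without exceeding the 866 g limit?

186

Barometric logger + magnetometer uses 808 of the 866 g and totals 186.
That's the maximum — no feasible swap from here does better than 186.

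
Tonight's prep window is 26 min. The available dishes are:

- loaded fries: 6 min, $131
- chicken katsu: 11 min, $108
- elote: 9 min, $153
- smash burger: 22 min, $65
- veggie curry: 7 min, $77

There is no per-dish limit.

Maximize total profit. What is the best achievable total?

524

Best packing: 4×loaded fries — 24 min, 524 total.
Nothing else within 26 min beats 524.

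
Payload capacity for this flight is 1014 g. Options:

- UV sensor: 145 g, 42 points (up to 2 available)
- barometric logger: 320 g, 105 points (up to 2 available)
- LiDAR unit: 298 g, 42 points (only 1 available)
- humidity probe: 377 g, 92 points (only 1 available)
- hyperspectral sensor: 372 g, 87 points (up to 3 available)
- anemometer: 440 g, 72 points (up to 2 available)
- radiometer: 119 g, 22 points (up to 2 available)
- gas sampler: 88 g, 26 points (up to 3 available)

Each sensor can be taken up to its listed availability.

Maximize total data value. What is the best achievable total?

Greedy by ratio would take 2×barometric logger + 3×gas sampler: 904 g used, total 288.
The 88 g tied up in gas sampler is better spent on UV sensor — total rises to 304 (961 g).
That's the maximum — no swap from here does better than 304.

304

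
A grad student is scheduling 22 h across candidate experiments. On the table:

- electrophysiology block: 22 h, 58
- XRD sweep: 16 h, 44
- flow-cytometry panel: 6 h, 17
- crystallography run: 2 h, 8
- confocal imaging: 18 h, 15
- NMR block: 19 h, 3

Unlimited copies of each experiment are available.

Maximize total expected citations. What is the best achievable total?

88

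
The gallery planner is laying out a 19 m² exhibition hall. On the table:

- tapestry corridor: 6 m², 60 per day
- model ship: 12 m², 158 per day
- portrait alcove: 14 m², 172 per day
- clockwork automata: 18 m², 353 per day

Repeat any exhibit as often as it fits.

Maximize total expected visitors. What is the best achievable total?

Clockwork automata uses 18 of the 19 m² and totals 353.
Nothing else within 19 m² beats 353.

353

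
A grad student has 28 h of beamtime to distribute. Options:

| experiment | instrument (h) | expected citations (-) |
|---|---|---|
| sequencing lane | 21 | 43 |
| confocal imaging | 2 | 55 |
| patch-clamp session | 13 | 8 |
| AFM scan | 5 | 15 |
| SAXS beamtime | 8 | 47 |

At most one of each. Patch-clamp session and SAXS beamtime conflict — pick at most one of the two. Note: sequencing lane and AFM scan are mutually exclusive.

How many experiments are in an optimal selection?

3

Optimal total is 117.
For example confocal imaging + AFM scan + SAXS beamtime achieves it, using 15 h.
Every optimal selection uses 3 experiments.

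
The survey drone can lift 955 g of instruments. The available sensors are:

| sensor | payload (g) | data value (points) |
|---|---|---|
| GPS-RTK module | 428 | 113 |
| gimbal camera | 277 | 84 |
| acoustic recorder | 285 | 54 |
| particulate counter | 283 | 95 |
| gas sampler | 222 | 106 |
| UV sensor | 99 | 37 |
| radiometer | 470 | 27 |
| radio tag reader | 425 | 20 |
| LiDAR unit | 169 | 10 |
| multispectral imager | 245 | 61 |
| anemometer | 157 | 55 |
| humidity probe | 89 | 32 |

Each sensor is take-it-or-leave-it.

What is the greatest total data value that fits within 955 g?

By data value per g: gas sampler 0.48, UV sensor 0.37, humidity probe 0.36 lead.
Taking the top-ratio sensors first gives particulate counter + gas sampler + UV sensor + anemometer + humidity probe for 325 (850 g).
The 188 g tied up in UV sensor and humidity probe is better spent on gimbal camera — total rises to 340 (939 g).
No other feasible combination exceeds 340.

340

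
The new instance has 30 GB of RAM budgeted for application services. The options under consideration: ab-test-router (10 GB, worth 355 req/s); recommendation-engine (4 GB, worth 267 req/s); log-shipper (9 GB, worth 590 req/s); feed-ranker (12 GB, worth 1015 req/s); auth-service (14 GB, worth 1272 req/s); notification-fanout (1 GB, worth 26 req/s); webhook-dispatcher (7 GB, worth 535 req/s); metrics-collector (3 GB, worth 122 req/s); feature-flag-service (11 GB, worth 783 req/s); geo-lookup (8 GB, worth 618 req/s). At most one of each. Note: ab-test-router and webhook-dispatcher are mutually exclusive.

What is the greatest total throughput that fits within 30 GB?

2554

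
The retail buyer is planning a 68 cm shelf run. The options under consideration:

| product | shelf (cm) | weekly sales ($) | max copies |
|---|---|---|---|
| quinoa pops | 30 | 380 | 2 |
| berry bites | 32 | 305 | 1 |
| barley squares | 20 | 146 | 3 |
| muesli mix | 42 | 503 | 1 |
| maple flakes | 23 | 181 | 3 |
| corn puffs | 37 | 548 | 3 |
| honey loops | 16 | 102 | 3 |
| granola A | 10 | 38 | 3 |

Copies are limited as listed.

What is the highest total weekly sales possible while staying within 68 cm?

Taking quinoa pops + corn puffs: 67 cm used, 928 in weekly sales.
Nothing else within 68 cm beats 928.

928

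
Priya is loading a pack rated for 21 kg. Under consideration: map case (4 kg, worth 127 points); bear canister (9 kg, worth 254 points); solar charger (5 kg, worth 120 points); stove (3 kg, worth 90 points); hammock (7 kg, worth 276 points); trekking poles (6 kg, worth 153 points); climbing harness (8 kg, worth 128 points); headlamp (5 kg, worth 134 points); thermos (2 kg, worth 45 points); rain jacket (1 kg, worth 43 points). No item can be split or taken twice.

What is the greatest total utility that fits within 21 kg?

700

A density-first pass picks map case + stove + hammock + headlamp + rain jacket — 670 at 20 kg.
Dropping stove and headlamp frees 8 kg; slotting in bear canister (9 kg) lifts the total to 700 at 21 kg.
The closest alternative, map case + stove + hammock + trekking poles + rain jacket, reaches only 689.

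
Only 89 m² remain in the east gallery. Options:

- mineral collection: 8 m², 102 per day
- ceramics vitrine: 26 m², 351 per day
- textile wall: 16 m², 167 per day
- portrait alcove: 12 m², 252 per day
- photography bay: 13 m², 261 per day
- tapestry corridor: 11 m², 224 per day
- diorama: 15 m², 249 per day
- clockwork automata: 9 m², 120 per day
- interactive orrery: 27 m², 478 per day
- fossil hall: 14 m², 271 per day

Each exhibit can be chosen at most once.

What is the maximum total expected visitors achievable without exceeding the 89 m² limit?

1613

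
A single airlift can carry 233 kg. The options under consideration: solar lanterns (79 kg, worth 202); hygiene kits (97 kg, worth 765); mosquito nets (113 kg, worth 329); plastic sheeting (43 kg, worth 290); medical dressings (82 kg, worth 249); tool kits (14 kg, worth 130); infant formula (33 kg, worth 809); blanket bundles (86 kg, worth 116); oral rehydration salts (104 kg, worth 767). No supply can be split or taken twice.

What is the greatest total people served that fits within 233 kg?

Greedy by ratio would take hygiene kits + plastic sheeting + tool kits + infant formula: 187 kg used, total 1994.
Replace hygiene kits with oral rehydration salts: the trade gains 2 net, giving 1996 at 194 kg.
The closest alternative, hygiene kits + plastic sheeting + tool kits + infant formula, reaches only 1994.

1996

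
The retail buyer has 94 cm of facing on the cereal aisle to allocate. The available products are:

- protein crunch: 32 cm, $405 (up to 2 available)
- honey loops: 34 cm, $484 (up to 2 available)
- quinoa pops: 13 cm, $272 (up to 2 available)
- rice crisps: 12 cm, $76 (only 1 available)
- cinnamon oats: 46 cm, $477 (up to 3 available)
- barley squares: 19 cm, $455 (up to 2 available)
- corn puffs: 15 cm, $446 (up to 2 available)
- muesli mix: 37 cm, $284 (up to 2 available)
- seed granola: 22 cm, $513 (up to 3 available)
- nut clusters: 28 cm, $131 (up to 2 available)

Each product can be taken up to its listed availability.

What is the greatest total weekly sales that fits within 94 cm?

2373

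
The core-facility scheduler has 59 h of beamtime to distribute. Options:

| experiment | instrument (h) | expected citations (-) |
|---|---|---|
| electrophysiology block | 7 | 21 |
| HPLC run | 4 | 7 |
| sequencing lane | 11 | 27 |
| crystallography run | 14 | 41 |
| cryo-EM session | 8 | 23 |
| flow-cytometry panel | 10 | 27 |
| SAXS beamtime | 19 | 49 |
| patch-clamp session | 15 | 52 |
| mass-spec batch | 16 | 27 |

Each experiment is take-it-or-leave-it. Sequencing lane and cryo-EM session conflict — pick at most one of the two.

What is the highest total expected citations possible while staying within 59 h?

172

Taking the top-ratio experiments first gives electrophysiology block + HPLC run + crystallography run + cryo-EM session + flow-cytometry panel + patch-clamp session for 171 (58 h).
Dropping HPLC run and crystallography run frees 18 h; slotting in SAXS beamtime (19 h) lifts the total to 172 at 59 h.
The closest alternative, electrophysiology block + HPLC run + crystallography run + cryo-EM session + flow-cytometry panel + patch-clamp session, reaches only 171.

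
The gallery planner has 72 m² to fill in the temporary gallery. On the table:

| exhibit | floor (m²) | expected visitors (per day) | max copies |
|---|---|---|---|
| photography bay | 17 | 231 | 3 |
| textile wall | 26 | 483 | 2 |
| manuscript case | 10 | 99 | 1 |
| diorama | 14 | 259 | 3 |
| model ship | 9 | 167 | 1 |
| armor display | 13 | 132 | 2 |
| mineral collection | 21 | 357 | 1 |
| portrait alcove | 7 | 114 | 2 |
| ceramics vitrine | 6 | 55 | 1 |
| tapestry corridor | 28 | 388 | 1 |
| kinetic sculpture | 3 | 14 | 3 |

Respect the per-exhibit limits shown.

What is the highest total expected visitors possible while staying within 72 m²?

Filling by ratio: 2×textile wall + model ship + portrait alcove + kinetic sculpture for 1261, with 1 m² left unused.
A better packing is 3×diorama + model ship + mineral collection: 72 m², total 1301.

1301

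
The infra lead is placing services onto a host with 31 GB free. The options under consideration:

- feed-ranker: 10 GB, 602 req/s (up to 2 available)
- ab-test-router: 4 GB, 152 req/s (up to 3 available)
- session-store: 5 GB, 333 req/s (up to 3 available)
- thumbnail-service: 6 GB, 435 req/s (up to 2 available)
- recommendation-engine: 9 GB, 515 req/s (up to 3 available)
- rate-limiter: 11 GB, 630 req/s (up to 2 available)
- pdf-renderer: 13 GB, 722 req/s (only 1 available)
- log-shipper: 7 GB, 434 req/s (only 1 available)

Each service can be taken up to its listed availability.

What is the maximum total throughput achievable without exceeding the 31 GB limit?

A density-first pass picks ab-test-router + 3×session-store + 2×thumbnail-service — 2021 at 31 GB.
Replace ab-test-router and session-store with recommendation-engine: the trade gains 30 net, giving 2051 at 31 GB.
Nothing else within 31 GB beats 2051.

2051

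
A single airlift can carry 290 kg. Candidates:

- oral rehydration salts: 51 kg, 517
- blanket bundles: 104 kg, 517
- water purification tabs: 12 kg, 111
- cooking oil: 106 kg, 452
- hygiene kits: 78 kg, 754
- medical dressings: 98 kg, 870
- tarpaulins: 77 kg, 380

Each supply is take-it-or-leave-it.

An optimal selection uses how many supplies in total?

Optimal total is 2252.
For example oral rehydration salts + water purification tabs + hygiene kits + medical dressings achieves it, using 239 kg.
Every optimal selection uses 4 supplies.

4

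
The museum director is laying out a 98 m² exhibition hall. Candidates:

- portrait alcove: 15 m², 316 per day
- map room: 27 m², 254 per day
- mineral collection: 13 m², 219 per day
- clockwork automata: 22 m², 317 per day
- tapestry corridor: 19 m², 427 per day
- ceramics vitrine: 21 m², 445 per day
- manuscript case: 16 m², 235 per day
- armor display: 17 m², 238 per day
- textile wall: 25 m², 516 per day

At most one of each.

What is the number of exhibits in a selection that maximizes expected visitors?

5

Optimal total is 1942.
One optimal bundle: portrait alcove + tapestry corridor + ceramics vitrine + armor display + textile wall (97 m²).
Every optimal selection uses 5 exhibits.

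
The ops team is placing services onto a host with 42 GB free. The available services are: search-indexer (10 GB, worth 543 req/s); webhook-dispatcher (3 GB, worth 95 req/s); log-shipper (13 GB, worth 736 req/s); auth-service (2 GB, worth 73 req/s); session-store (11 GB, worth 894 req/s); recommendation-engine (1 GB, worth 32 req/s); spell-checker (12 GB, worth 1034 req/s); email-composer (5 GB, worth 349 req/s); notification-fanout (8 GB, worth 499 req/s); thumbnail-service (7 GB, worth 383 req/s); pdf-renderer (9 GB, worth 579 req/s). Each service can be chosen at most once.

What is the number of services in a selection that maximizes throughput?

Optimal total is 3079.
For example auth-service + session-store + spell-checker + notification-fanout + pdf-renderer achieves it, using 42 GB.
All optima have 5 services.

5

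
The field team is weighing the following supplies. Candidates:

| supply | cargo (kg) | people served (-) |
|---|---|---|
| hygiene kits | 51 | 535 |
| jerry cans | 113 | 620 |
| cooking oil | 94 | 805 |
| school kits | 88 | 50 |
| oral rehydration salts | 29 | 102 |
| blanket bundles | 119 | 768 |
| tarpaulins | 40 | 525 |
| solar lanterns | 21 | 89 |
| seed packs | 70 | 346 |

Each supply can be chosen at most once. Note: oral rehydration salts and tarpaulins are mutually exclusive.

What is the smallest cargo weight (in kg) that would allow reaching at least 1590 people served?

Minimise kg subject to total people served ≥ 1590.
hygiene kits + cooking oil + tarpaulins reaches 1865 using 185 kg.
Any bundle with less than 185 kg falls short of 1590.

185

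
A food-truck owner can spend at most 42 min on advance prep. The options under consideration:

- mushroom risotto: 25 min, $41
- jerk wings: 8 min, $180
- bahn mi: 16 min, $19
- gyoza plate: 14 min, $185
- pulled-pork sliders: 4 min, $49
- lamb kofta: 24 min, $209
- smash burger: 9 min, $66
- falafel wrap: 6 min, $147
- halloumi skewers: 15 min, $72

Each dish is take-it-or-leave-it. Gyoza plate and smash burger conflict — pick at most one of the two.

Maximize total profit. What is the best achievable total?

585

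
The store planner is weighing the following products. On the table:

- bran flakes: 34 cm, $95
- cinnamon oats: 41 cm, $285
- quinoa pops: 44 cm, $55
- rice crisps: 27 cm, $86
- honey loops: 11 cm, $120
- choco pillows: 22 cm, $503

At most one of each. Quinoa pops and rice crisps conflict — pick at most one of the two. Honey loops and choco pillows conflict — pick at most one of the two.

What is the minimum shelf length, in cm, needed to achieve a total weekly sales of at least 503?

22

Look for the lowest-shelf combination reaching 503.
choco pillows: 503 weekly sales at 22 cm.
No combination under 22 cm hits 503.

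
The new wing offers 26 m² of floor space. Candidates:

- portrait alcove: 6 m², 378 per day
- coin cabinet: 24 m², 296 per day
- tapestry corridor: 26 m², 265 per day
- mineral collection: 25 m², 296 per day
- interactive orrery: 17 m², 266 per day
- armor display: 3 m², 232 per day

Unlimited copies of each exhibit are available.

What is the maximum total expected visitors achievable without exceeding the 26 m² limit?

1856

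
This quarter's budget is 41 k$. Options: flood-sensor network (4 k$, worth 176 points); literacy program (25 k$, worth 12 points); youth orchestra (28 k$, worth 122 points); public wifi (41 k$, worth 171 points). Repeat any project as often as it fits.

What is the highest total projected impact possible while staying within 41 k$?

1760

Best packing: 10×flood-sensor network — 40 k$, 1760 total.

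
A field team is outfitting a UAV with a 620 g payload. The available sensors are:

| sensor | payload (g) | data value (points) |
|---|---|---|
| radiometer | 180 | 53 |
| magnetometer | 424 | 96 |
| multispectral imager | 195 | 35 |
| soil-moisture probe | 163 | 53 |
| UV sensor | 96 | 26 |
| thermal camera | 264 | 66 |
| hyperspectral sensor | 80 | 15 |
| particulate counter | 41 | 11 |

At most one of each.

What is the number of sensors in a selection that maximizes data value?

3

Optimal total is 172.
For example radiometer + soil-moisture probe + thermal camera achieves it, using 607 g.
Any selection reaching 172 contains exactly 3 sensors.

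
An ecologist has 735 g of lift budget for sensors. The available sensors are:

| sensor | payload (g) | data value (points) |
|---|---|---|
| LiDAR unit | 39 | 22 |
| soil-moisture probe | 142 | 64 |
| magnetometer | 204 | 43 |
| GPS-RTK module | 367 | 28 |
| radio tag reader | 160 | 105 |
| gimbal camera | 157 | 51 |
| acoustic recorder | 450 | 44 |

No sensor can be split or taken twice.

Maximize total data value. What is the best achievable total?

Best packing: LiDAR unit + soil-moisture probe + magnetometer + radio tag reader + gimbal camera — 702 g, 285 total.

285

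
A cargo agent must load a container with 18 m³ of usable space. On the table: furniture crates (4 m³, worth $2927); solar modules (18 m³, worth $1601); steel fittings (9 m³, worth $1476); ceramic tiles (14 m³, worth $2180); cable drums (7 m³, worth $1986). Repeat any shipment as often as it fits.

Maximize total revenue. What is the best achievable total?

11708

Density check — furniture crates 731.75, cable drums 283.71, steel fittings 164.00 are the best per m³.
Taking 4×furniture crates: 16 m³ used, 11708 in revenue.
No other feasible combination exceeds 11708.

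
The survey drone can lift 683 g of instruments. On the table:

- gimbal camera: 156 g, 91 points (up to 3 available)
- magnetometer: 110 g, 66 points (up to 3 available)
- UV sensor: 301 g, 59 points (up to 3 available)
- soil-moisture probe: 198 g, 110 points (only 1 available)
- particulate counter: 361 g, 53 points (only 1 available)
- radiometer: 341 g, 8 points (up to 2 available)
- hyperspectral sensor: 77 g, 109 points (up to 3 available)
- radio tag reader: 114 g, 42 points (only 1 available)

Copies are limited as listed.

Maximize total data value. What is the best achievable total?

575

Filling by ratio: 3×magnetometer + 3×hyperspectral sensor + radio tag reader for 567, with 8 g left unused.
Dropping 2×magnetometer and radio tag reader frees 334 g; slotting in 2×gimbal camera (312 g) lifts the total to 575 at 653 g.
The spare 30 g is too small for any remaining sensor, and no exchange beats 575.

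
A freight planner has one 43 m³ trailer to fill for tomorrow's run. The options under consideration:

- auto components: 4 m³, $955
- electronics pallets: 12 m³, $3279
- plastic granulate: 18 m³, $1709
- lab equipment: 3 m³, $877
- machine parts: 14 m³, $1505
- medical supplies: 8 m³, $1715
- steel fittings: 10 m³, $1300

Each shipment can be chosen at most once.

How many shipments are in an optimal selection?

5

Optimal total is 8331.
For example auto components + electronics pallets + lab equipment + machine parts + medical supplies achieves it, using 41 m³.
Every optimal selection uses 5 shipments.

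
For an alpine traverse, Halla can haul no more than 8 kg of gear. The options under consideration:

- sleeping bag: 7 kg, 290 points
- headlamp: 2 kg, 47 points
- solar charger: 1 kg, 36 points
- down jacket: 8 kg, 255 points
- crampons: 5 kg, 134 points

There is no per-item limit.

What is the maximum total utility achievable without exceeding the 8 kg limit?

326

Taking sleeping bag + solar charger: 8 kg used, 326 in utility.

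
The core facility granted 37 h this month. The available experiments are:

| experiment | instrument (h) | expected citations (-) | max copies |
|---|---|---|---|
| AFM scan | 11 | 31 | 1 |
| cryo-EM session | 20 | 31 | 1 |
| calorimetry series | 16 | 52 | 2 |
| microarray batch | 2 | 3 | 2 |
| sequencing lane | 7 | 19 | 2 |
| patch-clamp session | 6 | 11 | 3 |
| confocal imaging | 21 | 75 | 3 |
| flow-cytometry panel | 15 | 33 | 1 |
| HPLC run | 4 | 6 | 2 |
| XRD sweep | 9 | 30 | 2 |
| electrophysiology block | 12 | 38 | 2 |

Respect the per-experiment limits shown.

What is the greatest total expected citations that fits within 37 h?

A density-first pass picks sequencing lane + confocal imaging + XRD sweep — 124 at 37 h.
The 16 h tied up in sequencing lane and XRD sweep is better spent on calorimetry series — total rises to 127 (37 h).
Nothing else within 37 h beats 127.

127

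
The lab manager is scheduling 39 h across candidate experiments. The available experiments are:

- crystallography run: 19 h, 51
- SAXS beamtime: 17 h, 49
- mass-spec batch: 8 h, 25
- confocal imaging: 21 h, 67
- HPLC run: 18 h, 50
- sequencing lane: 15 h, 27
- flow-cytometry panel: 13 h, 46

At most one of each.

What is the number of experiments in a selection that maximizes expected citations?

Optimal total is 121.
mass-spec batch + HPLC run + flow-cytometry panel hits 121 at 39 h.
Every optimal selection uses 3 experiments.

3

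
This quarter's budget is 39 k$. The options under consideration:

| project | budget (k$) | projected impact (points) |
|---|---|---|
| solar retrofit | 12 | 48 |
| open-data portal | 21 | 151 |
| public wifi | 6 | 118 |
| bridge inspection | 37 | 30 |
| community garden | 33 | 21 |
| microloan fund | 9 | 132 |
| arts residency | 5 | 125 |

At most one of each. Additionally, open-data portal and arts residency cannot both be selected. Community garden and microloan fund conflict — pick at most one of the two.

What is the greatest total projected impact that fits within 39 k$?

423

Solar retrofit + public wifi + microloan fund + arts residency uses 32 of the 39 k$ and totals 423.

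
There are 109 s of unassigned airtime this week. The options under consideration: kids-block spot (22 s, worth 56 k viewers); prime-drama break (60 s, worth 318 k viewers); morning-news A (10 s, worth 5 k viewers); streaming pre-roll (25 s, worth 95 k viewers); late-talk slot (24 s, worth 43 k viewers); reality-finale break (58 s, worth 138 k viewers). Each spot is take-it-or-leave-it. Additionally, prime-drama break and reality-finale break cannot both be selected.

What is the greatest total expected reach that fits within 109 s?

Kids-block spot + prime-drama break + streaming pre-roll uses 107 of the 109 s and totals 469.

469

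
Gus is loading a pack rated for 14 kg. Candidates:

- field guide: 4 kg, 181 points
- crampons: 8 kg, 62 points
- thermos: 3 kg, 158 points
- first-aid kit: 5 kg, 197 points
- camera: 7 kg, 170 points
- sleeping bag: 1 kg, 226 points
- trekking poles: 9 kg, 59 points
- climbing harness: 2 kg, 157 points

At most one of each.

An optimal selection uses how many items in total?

4

Best achievable utility is 762.
field guide + thermos + first-aid kit + sleeping bag hits 762 at 13 kg.
Any selection reaching 762 contains exactly 4 items.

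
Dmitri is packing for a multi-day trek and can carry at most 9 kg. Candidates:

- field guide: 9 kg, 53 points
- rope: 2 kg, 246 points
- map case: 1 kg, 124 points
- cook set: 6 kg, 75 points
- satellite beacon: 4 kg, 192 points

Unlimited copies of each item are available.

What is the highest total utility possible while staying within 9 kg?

Best packing: 9×map case — 9 kg, 1116 total.
Every other selection either busts 9 kg or fails to beat 1116.

1116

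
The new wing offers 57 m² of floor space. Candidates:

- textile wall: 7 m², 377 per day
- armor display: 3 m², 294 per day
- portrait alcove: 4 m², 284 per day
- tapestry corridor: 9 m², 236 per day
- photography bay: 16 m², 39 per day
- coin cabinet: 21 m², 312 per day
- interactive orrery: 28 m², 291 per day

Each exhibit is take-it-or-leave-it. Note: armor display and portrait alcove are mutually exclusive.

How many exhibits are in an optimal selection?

The maximum expected visitors within 57 m² is 1258.
For example textile wall + armor display + tapestry corridor + photography bay + coin cabinet achieves it, using 56 m².
Any selection reaching 1258 contains exactly 5 exhibits.

5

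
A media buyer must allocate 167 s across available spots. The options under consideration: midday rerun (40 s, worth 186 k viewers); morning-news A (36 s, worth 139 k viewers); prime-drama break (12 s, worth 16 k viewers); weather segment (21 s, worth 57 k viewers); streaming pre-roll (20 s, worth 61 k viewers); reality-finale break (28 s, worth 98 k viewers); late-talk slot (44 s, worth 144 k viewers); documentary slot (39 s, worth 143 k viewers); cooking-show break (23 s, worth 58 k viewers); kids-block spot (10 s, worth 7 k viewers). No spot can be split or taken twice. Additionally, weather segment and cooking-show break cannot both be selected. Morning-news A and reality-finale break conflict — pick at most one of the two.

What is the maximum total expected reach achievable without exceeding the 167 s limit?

Density check — midday rerun 4.65, morning-news A 3.86, documentary slot 3.67 are the best per s.
Best packing: midday rerun + morning-news A + late-talk slot + documentary slot — 159 s, 612 total.

612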